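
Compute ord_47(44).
46

47 is prime, so ord(44) divides φ(47) = 46.
Divisors of 46: 1, 2, 23, 46.
Repeated squaring: 44^1 ≡ 44, 44^2 ≡ 9, 44^4 ≡ 34, 44^8 ≡ 28, 44^16 ≡ 32, 44^32 ≡ 37 (mod 47).
Test 44^d mod 47 for each divisor d in increasing order:
44^1 ≡ 44
44^2 ≡ 9
44^23 = 44^16·44^4·44^2·44^1 ≡ 46
44^46 = 44^32·44^8·44^4·44^2 ≡ 1  ← first divisor giving 1
The order is 46.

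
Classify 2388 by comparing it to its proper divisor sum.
abundant

Proper divisors of 2388: sum = 1 + 2 + 3 + 4 + 6 + 12 + 199 + 398 + 597 + 796 + 1194 = 3212
Since 3212 > 2388, 2388 is abundant.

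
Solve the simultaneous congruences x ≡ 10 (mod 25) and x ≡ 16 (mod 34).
560

Using Chinese Remainder Theorem:
M = 25 × 34 = 850
M1 = 34, M2 = 25
y1 = 34^(-1) mod 25 = 14
y2 = 25^(-1) mod 34 = 15
x = (10×34×14 + 16×25×15) mod 850 = 560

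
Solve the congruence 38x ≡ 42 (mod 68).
x ≡ 19 (mod 34)

gcd(38, 68) = 2, which divides 42, so solutions exist.
Divide through by 2: 19x ≡ 21 (mod 34).
Find 19^(-1) mod 34 by the extended Euclidean algorithm:
34 = 1 × 19 + 15  ⟹  15 = (1)·34 + (-1)·19
19 = 1 × 15 + 4  ⟹  4 = (-1)·34 + (2)·19
15 = 3 × 4 + 3  ⟹  3 = (4)·34 + (-7)·19
4 = 1 × 3 + 1  ⟹  1 = (-5)·34 + (9)·19
So (9)·19 ≡ 1 (mod 34), i.e. 19^(-1) ≡ 9 (mod 34).
x ≡ 9 × 21 = 189 ≡ 19 (mod 34).
Check: 38 × 19 = 722 ≡ 42 (mod 68).
x ≡ 19 (mod 34), giving 2 solutions mod 68.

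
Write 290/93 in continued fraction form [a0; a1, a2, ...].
[3; 8, 2, 5]

Euclidean algorithm steps:
290 = 3 × 93 + 11
93 = 8 × 11 + 5
11 = 2 × 5 + 1
5 = 5 × 1 + 0
Continued fraction: [3; 8, 2, 5]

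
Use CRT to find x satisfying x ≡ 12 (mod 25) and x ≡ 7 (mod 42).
637

Using Chinese Remainder Theorem:
M = 25 × 42 = 1050
M1 = 42, M2 = 25
y1 = 42^(-1) mod 25 = 3
y2 = 25^(-1) mod 42 = 37
x = (12×42×3 + 7×25×37) mod 1050 = 637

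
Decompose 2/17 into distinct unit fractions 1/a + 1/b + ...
1/9 + 1/153

Greedy algorithm:
2/17: ceiling(17/2) = 9, use 1/9
1/153: ceiling(153/1) = 153, use 1/153
Result: 2/17 = 1/9 + 1/153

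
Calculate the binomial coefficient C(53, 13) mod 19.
10

Using Lucas' theorem:
Write n=53 and k=13 in base 19:
n in base 19: [2, 15]
k in base 19: [0, 13]
C(53,13) mod 19 = ∏ C(n_i, k_i) mod 19
Digit binomials (mod 19): C(2,0) = 1; C(15,13) = 105 ≡ 10
Product: 1 × 10 = 10 ≡ 10 (mod 19)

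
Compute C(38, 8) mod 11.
0

Using Lucas' theorem:
Write n=38 and k=8 in base 11:
n in base 11: [3, 5]
k in base 11: [0, 8]
C(38,8) mod 11 = ∏ C(n_i, k_i) mod 11
Digit binomials (mod 11): C(3,0) = 1; C(5,8) = 0 (k_i > n_i)
Product: 1 × 0 = 0 ≡ 0 (mod 11)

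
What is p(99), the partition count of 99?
169229875

p(n) counts ways to write n as a sum of positive integers (order ignored).
Euler's pentagonal recurrence: p(k) = p(k-1) + p(k-2) - p(k-5) - p(k-7) + p(k-12) + p(k-15) - ... (offsets j(3j∓1)/2, signs ++--, p(0)=1, p(<0)=0).
DP table for k = 0..98: p(0)=1, p(1)=1, p(2)=2, p(3)=3, p(4)=5, p(5)=7, p(6)=11, p(7)=15, p(8)=22, p(9)=30, p(10)=42, p(11)=56, p(12)=77, p(13)=101, p(14)=135, p(15)=176, p(16)=231, p(17)=297, p(18)=385, p(19)=490, p(20)=627, p(21)=792, p(22)=1002, p(23)=1255, p(24)=1575, p(25)=1958, p(26)=2436, p(27)=3010, p(28)=3718, p(29)=4565, p(30)=5604, p(31)=6842, p(32)=8349, p(33)=10143, p(34)=12310, p(35)=14883, p(36)=17977, p(37)=21637, p(38)=26015, p(39)=31185, p(40)=37338, p(41)=44583, p(42)=53174, p(43)=63261, p(44)=75175, p(45)=89134, p(46)=105558, p(47)=124754, p(48)=147273, p(49)=173525, p(50)=204226, p(51)=239943, p(52)=281589, p(53)=329931, p(54)=386155, p(55)=451276, p(56)=526823, p(57)=614154, p(58)=715220, p(59)=831820, p(60)=966467, p(61)=1121505, p(62)=1300156, p(63)=1505499, p(64)=1741630, p(65)=2012558, p(66)=2323520, p(67)=2679689, p(68)=3087735, p(69)=3554345, p(70)=4087968, p(71)=4697205, p(72)=5392783, p(73)=6185689, p(74)=7089500, p(75)=8118264, p(76)=9289091, p(77)=10619863, p(78)=12132164, p(79)=13848650, p(80)=15796476, p(81)=18004327, p(82)=20506255, p(83)=23338469, p(84)=26543660, p(85)=30167357, p(86)=34262962, p(87)=38887673, p(88)=44108109, p(89)=49995925, p(90)=56634173, p(91)=64112359, p(92)=72533807, p(93)=82010177, p(94)=92669720, p(95)=104651419, p(96)=118114304, p(97)=133230930, p(98)=150198136.
Final step: p(99) = p(98) + p(97) - p(94) - p(92) + p(87) + p(84) - p(77) - p(73) + p(64) + p(59) - p(48) - p(42) + p(29) + p(22) - p(7)
= 150198136 + 133230930 - 92669720 - 72533807 + 38887673 + 26543660 - 10619863 - 6185689 + 1741630 + 831820 - 147273 - 53174 + 4565 + 1002 - 15
= 169229875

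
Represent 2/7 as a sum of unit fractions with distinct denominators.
1/4 + 1/28

Greedy algorithm:
2/7: ceiling(7/2) = 4, use 1/4
1/28: ceiling(28/1) = 28, use 1/28
Result: 2/7 = 1/4 + 1/28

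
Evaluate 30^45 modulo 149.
104

Repeated squaring. Binary of 45 = 101101.
30^1 ≡ 30 (mod 149); 30^2 ≡ 6 (mod 149); 30^4 ≡ 36 (mod 149); 30^8 ≡ 104 (mod 149); 30^16 ≡ 88 (mod 149); 30^32 ≡ 145 (mod 149)
30^45 = 30^1 × 30^4 × 30^8 × 30^32 ≡ 104 (mod 149)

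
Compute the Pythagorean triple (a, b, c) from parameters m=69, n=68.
(137, 9384, 9385)

Euclid's formula: a = m² - n², b = 2mn, c = m² + n²
m = 69, n = 68
a = 69² - 68² = 4761 - 4624 = 137
b = 2 × 69 × 68 = 9384
c = 69² + 68² = 4761 + 4624 = 9385
Verification: 137² + 9384² = 18769 + 88059456 = 88078225 = 9385² ✓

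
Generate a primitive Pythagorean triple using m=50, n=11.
(2379, 1100, 2621)

Euclid's formula: a = m² - n², b = 2mn, c = m² + n²
m = 50, n = 11
a = 50² - 11² = 2500 - 121 = 2379
b = 2 × 50 × 11 = 1100
c = 50² + 11² = 2500 + 121 = 2621
Verification: 2379² + 1100² = 5659641 + 1210000 = 6869641 = 2621² ✓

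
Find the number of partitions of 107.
431149389

p(n) counts ways to write n as a sum of positive integers (order ignored).
Euler's pentagonal recurrence: p(k) = p(k-1) + p(k-2) - p(k-5) - p(k-7) + p(k-12) + p(k-15) - ... (offsets j(3j∓1)/2, signs ++--, p(0)=1, p(<0)=0).
DP table for k = 0..106: p(0)=1, p(1)=1, p(2)=2, p(3)=3, p(4)=5, p(5)=7, p(6)=11, p(7)=15, p(8)=22, p(9)=30, p(10)=42, p(11)=56, p(12)=77, p(13)=101, p(14)=135, p(15)=176, p(16)=231, p(17)=297, p(18)=385, p(19)=490, p(20)=627, p(21)=792, p(22)=1002, p(23)=1255, p(24)=1575, p(25)=1958, p(26)=2436, p(27)=3010, p(28)=3718, p(29)=4565, p(30)=5604, p(31)=6842, p(32)=8349, p(33)=10143, p(34)=12310, p(35)=14883, p(36)=17977, p(37)=21637, p(38)=26015, p(39)=31185, p(40)=37338, p(41)=44583, p(42)=53174, p(43)=63261, p(44)=75175, p(45)=89134, p(46)=105558, p(47)=124754, p(48)=147273, p(49)=173525, p(50)=204226, p(51)=239943, p(52)=281589, p(53)=329931, p(54)=386155, p(55)=451276, p(56)=526823, p(57)=614154, p(58)=715220, p(59)=831820, p(60)=966467, p(61)=1121505, p(62)=1300156, p(63)=1505499, p(64)=1741630, p(65)=2012558, p(66)=2323520, p(67)=2679689, p(68)=3087735, p(69)=3554345, p(70)=4087968, p(71)=4697205, p(72)=5392783, p(73)=6185689, p(74)=7089500, p(75)=8118264, p(76)=9289091, p(77)=10619863, p(78)=12132164, p(79)=13848650, p(80)=15796476, p(81)=18004327, p(82)=20506255, p(83)=23338469, p(84)=26543660, p(85)=30167357, p(86)=34262962, p(87)=38887673, p(88)=44108109, p(89)=49995925, p(90)=56634173, p(91)=64112359, p(92)=72533807, p(93)=82010177, p(94)=92669720, p(95)=104651419, p(96)=118114304, p(97)=133230930, p(98)=150198136, p(99)=169229875, p(100)=190569292, p(101)=214481126, p(102)=241265379, p(103)=271248950, p(104)=304801365, p(105)=342325709, p(106)=384276336.
Final step: p(107) = p(106) + p(105) - p(102) - p(100) + p(95) + p(92) - p(85) - p(81) + p(72) + p(67) - p(56) - p(50) + p(37) + p(30) - p(15) - p(7)
= 384276336 + 342325709 - 241265379 - 190569292 + 104651419 + 72533807 - 30167357 - 18004327 + 5392783 + 2679689 - 526823 - 204226 + 21637 + 5604 - 176 - 15
= 431149389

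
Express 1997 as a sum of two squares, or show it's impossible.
29² + 34² (a=29, b=34)

Factorization: 1997 = 1997
By Fermat: n is sum of two squares iff every prime p ≡ 3 (mod 4) appears to even power.
All primes ≡ 3 (mod 4) appear to even power.
Search a = 0, 1, 2, … for 1997 - a² a perfect square: first hit at a = 29: 1997 - 841 = 1156 = 34².
1997 = 29² + 34² = 841 + 1156 ✓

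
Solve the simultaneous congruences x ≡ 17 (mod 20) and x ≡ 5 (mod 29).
237

Using Chinese Remainder Theorem:
M = 20 × 29 = 580
M1 = 29, M2 = 20
y1 = 29^(-1) mod 20 = 9
y2 = 20^(-1) mod 29 = 16
x = (17×29×9 + 5×20×16) mod 580 = 237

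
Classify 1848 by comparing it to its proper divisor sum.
abundant

Proper divisors of 1848: sum = 1 + 2 + 3 + 4 + 6 + 7 + 8 + 11 + ... + 308 + 462 + 616 + 924 (31 divisors) = 3912
Since 3912 > 1848, 1848 is abundant.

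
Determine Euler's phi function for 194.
96

194 = 2 × 97
φ(n) = n × ∏(1 - 1/p) for each prime p dividing n
φ(194) = 194 × (1 - 1/2) × (1 - 1/97) = 96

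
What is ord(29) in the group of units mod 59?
29

59 is prime, so ord(29) divides φ(59) = 58.
Divisors of 58: 1, 2, 29, 58.
Repeated squaring: 29^1 ≡ 29, 29^2 ≡ 15, 29^4 ≡ 48, 29^8 ≡ 3, 29^16 ≡ 9, 29^32 ≡ 22 (mod 59).
Test 29^d mod 59 for each divisor d in increasing order:
29^1 ≡ 29
29^2 ≡ 15
29^29 = 29^16·29^8·29^4·29^1 ≡ 1  ← first divisor giving 1
The order is 29.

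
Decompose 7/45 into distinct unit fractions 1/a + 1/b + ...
1/7 + 1/79 + 1/24885

Greedy algorithm:
7/45: ceiling(45/7) = 7, use 1/7
4/315: ceiling(315/4) = 79, use 1/79
1/24885: ceiling(24885/1) = 24885, use 1/24885
Result: 7/45 = 1/7 + 1/79 + 1/24885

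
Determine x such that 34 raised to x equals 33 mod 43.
5

Baby-step giant-step with step n = ⌈√43⌉ = 7.
Baby steps 34^j mod 43 (j:value) for j=0..6: 0:1, 1:34, 2:38, 3:2, 4:25, 5:33, 6:4.
h = 33 is already in the table at j=5, so x = 5.
Check: 34^5 ≡ 33 (mod 43).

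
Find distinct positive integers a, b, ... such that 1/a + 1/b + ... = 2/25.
1/13 + 1/325

Greedy algorithm:
2/25: ceiling(25/2) = 13, use 1/13
1/325: ceiling(325/1) = 325, use 1/325
Result: 2/25 = 1/13 + 1/325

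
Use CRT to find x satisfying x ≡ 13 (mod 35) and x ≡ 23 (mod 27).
293

Using Chinese Remainder Theorem:
M = 35 × 27 = 945
M1 = 27, M2 = 35
y1 = 27^(-1) mod 35 = 13
y2 = 35^(-1) mod 27 = 17
x = (13×27×13 + 23×35×17) mod 945 = 293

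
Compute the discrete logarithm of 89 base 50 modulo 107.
98

Baby-step giant-step with step n = ⌈√107⌉ = 11.
Baby steps 50^j mod 107 (j:value) for j=0..10: 0:1, 1:50, 2:39, 3:24, 4:23, 5:80, 6:41, 7:17, 8:101, 9:21, 10:87.
Giant-step multiplier: 50^(-11) ≡ 50^(106-11) = 50^95 ≡ 26 (mod 107).
Giant steps γ_i = 89·26^i mod 107: γ_0=89, γ_1=67, γ_2=30, γ_3=31, γ_4=57, γ_5=91, γ_6=12, γ_7=98, γ_8=87 (in table at j=10).
x = i·n + j = 8·11 + 10 = 98.
Check: 50^98 ≡ 89 (mod 107).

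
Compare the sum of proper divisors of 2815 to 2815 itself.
deficient

Proper divisors of 2815: sum = 1 + 5 + 563 = 569
Since 569 < 2815, 2815 is deficient.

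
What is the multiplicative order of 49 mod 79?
39

79 is prime, so ord(49) divides φ(79) = 78.
Divisors of 78: 1, 2, 3, 6, 13, 26, 39, 78.
Repeated squaring: 49^1 ≡ 49, 49^2 ≡ 31, 49^4 ≡ 13, 49^8 ≡ 11, 49^16 ≡ 42, 49^32 ≡ 26, 49^64 ≡ 44 (mod 79).
Test 49^d mod 79 for each divisor d in increasing order:
49^1 ≡ 49
49^2 ≡ 31
49^3 = 49^2·49^1 ≡ 18
49^6 = 49^4·49^2 ≡ 8
49^13 = 49^8·49^4·49^1 ≡ 55
49^26 = 49^16·49^8·49^2 ≡ 23
49^39 = 49^32·49^4·49^2·49^1 ≡ 1  ← first divisor giving 1
The order is 39.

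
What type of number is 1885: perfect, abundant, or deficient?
deficient

Proper divisors of 1885: sum = 1 + 5 + 13 + 29 + 65 + 145 + 377 = 635
Since 635 < 1885, 1885 is deficient.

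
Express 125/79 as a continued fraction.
[1; 1, 1, 2, 1, 1, 6]

Euclidean algorithm steps:
125 = 1 × 79 + 46
79 = 1 × 46 + 33
46 = 1 × 33 + 13
33 = 2 × 13 + 7
13 = 1 × 7 + 6
7 = 1 × 6 + 1
6 = 6 × 1 + 0
Continued fraction: [1; 1, 1, 2, 1, 1, 6]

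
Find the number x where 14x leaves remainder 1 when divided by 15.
14

gcd(14, 15) = 1, so the inverse exists.
Extended Euclidean algorithm on (15, 14):
15 = 1 × 14 + 1  ⟹  1 = (1)·15 + (-1)·14
So (-1)·14 ≡ 1 (mod 15), i.e. 14^(-1) ≡ -1 ≡ 14 (mod 15).
Check: 14 × 14 = 196 ≡ 1 (mod 15)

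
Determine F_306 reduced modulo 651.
442

Matrix identity: Q^n = [[F_(n+1), F_n], [F_n, F_(n-1)]] with Q = [[1,1],[1,0]].
n = 306 = 100110010₂. Square-and-multiply, entries mod 651:
Q^1 = [[1,1],[1,0]]
Q^2 = (Q^1)² = [[2,1],[1,1]]
Q^4 = (Q^2)² = [[5,3],[3,2]]
Q^9 = (Q^4)²·Q = [[55,34],[34,21]]
Q^19 = (Q^9)²·Q = [[255,275],[275,631]]
Q^38 = (Q^19)² = [[34,176],[176,509]]
Q^76 = (Q^38)² = [[233,522],[522,362]]
Q^153 = (Q^76)²·Q = [[34,622],[622,63]]
Q^306 = (Q^153)² = [[44,442],[442,253]]
F_306 mod 651 = Q^306[0][1] = 442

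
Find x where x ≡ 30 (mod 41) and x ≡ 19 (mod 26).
71

Using Chinese Remainder Theorem:
M = 41 × 26 = 1066
M1 = 26, M2 = 41
y1 = 26^(-1) mod 41 = 30
y2 = 41^(-1) mod 26 = 7
x = (30×26×30 + 19×41×7) mod 1066 = 71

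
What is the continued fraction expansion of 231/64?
[3; 1, 1, 1, 1, 3, 1, 2]

Euclidean algorithm steps:
231 = 3 × 64 + 39
64 = 1 × 39 + 25
39 = 1 × 25 + 14
25 = 1 × 14 + 11
14 = 1 × 11 + 3
11 = 3 × 3 + 2
3 = 1 × 2 + 1
2 = 2 × 1 + 0
Continued fraction: [3; 1, 1, 1, 1, 3, 1, 2]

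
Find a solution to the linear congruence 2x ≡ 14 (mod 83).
x ≡ 7 (mod 83)

gcd(2, 83) = 1, which divides 14, so solutions exist.
Find 2^(-1) mod 83 by the extended Euclidean algorithm:
83 = 41 × 2 + 1  ⟹  1 = (1)·83 + (-41)·2
So (-41)·2 ≡ 1 (mod 83), i.e. 2^(-1) ≡ -41 ≡ 42 (mod 83).
x ≡ 42 × 14 = 588 ≡ 7 (mod 83).
Check: 2 × 7 = 14 ≡ 14 (mod 83).
Unique solution: x ≡ 7 (mod 83)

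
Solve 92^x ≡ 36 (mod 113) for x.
90

Baby-step giant-step with step n = ⌈√113⌉ = 11.
Baby steps 92^j mod 113 (j:value) for j=0..10: 0:1, 1:92, 2:102, 3:5, 4:8, 5:58, 6:25, 7:40, 8:64, 9:12, 10:87.
Giant-step multiplier: 92^(-11) ≡ 92^(112-11) = 92^101 ≡ 107 (mod 113).
Giant steps γ_i = 36·107^i mod 113: γ_0=36, γ_1=10, γ_2=53, γ_3=21, γ_4=100, γ_5=78, γ_6=97, γ_7=96, γ_8=102 (in table at j=2).
x = i·n + j = 8·11 + 2 = 90.
Check: 92^90 ≡ 36 (mod 113).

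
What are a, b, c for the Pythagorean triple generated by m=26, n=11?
(555, 572, 797)

Euclid's formula: a = m² - n², b = 2mn, c = m² + n²
m = 26, n = 11
a = 26² - 11² = 676 - 121 = 555
b = 2 × 26 × 11 = 572
c = 26² + 11² = 676 + 121 = 797
Verification: 555² + 572² = 308025 + 327184 = 635209 = 797² ✓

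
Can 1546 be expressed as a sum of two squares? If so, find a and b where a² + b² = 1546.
5² + 39² (a=5, b=39)

Factorization: 1546 = 2 × 773
By Fermat: n is sum of two squares iff every prime p ≡ 3 (mod 4) appears to even power.
All primes ≡ 3 (mod 4) appear to even power.
Search a = 0, 1, 2, … for 1546 - a² a perfect square: first hit at a = 5: 1546 - 25 = 1521 = 39².
1546 = 5² + 39² = 25 + 1521 ✓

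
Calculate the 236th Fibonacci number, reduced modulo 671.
668

Matrix identity: Q^n = [[F_(n+1), F_n], [F_n, F_(n-1)]] with Q = [[1,1],[1,0]].
n = 236 = 11101100₂. Square-and-multiply, entries mod 671:
Q^1 = [[1,1],[1,0]]
Q^3 = (Q^1)²·Q = [[3,2],[2,1]]
Q^7 = (Q^3)²·Q = [[21,13],[13,8]]
Q^14 = (Q^7)² = [[610,377],[377,233]]
Q^29 = (Q^14)²·Q = [[0,243],[243,428]]
Q^59 = (Q^29)²·Q = [[0,1],[1,670]]
Q^118 = (Q^59)² = [[1,670],[670,2]]
Q^236 = (Q^118)² = [[2,668],[668,5]]
F_236 mod 671 = Q^236[0][1] = 668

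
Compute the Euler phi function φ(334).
166

334 = 2 × 167
φ(n) = n × ∏(1 - 1/p) for each prime p dividing n
φ(334) = 334 × (1 - 1/2) × (1 - 1/167) = 166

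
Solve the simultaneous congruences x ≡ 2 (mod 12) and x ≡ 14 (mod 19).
14

Using Chinese Remainder Theorem:
M = 12 × 19 = 228
M1 = 19, M2 = 12
y1 = 19^(-1) mod 12 = 7
y2 = 12^(-1) mod 19 = 8
x = (2×19×7 + 14×12×8) mod 228 = 14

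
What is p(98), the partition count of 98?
150198136

p(n) counts ways to write n as a sum of positive integers (order ignored).
Euler's pentagonal recurrence: p(k) = p(k-1) + p(k-2) - p(k-5) - p(k-7) + p(k-12) + p(k-15) - ... (offsets j(3j∓1)/2, signs ++--, p(0)=1, p(<0)=0).
DP table for k = 0..97: p(0)=1, p(1)=1, p(2)=2, p(3)=3, p(4)=5, p(5)=7, p(6)=11, p(7)=15, p(8)=22, p(9)=30, p(10)=42, p(11)=56, p(12)=77, p(13)=101, p(14)=135, p(15)=176, p(16)=231, p(17)=297, p(18)=385, p(19)=490, p(20)=627, p(21)=792, p(22)=1002, p(23)=1255, p(24)=1575, p(25)=1958, p(26)=2436, p(27)=3010, p(28)=3718, p(29)=4565, p(30)=5604, p(31)=6842, p(32)=8349, p(33)=10143, p(34)=12310, p(35)=14883, p(36)=17977, p(37)=21637, p(38)=26015, p(39)=31185, p(40)=37338, p(41)=44583, p(42)=53174, p(43)=63261, p(44)=75175, p(45)=89134, p(46)=105558, p(47)=124754, p(48)=147273, p(49)=173525, p(50)=204226, p(51)=239943, p(52)=281589, p(53)=329931, p(54)=386155, p(55)=451276, p(56)=526823, p(57)=614154, p(58)=715220, p(59)=831820, p(60)=966467, p(61)=1121505, p(62)=1300156, p(63)=1505499, p(64)=1741630, p(65)=2012558, p(66)=2323520, p(67)=2679689, p(68)=3087735, p(69)=3554345, p(70)=4087968, p(71)=4697205, p(72)=5392783, p(73)=6185689, p(74)=7089500, p(75)=8118264, p(76)=9289091, p(77)=10619863, p(78)=12132164, p(79)=13848650, p(80)=15796476, p(81)=18004327, p(82)=20506255, p(83)=23338469, p(84)=26543660, p(85)=30167357, p(86)=34262962, p(87)=38887673, p(88)=44108109, p(89)=49995925, p(90)=56634173, p(91)=64112359, p(92)=72533807, p(93)=82010177, p(94)=92669720, p(95)=104651419, p(96)=118114304, p(97)=133230930.
Final step: p(98) = p(97) + p(96) - p(93) - p(91) + p(86) + p(83) - p(76) - p(72) + p(63) + p(58) - p(47) - p(41) + p(28) + p(21) - p(6)
= 133230930 + 118114304 - 82010177 - 64112359 + 34262962 + 23338469 - 9289091 - 5392783 + 1505499 + 715220 - 124754 - 44583 + 3718 + 792 - 11
= 150198136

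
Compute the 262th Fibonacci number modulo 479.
104

Matrix identity: Q^n = [[F_(n+1), F_n], [F_n, F_(n-1)]] with Q = [[1,1],[1,0]].
n = 262 = 100000110₂. Square-and-multiply, entries mod 479:
Q^1 = [[1,1],[1,0]]
Q^2 = (Q^1)² = [[2,1],[1,1]]
Q^4 = (Q^2)² = [[5,3],[3,2]]
Q^8 = (Q^4)² = [[34,21],[21,13]]
Q^16 = (Q^8)² = [[160,29],[29,131]]
Q^32 = (Q^16)² = [[96,296],[296,279]]
Q^65 = (Q^32)²·Q = [[425,74],[74,351]]
Q^131 = (Q^65)²·Q = [[193,249],[249,423]]
Q^262 = (Q^131)² = [[97,104],[104,472]]
F_262 mod 479 = Q^262[0][1] = 104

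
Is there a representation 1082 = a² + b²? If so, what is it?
11² + 31² (a=11, b=31)

Factorization: 1082 = 2 × 541
By Fermat: n is sum of two squares iff every prime p ≡ 3 (mod 4) appears to even power.
All primes ≡ 3 (mod 4) appear to even power.
Search a = 0, 1, 2, … for 1082 - a² a perfect square: first hit at a = 11: 1082 - 121 = 961 = 31².
1082 = 11² + 31² = 121 + 961 ✓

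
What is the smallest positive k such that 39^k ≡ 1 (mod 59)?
58

59 is prime, so ord(39) divides φ(59) = 58.
Divisors of 58: 1, 2, 29, 58.
Repeated squaring: 39^1 ≡ 39, 39^2 ≡ 46, 39^4 ≡ 51, 39^8 ≡ 5, 39^16 ≡ 25, 39^32 ≡ 35 (mod 59).
Test 39^d mod 59 for each divisor d in increasing order:
39^1 ≡ 39
39^2 ≡ 46
39^29 = 39^16·39^8·39^4·39^1 ≡ 58
39^58 = 39^32·39^16·39^8·39^2 ≡ 1  ← first divisor giving 1
The order is 58.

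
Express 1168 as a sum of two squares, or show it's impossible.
12² + 32² (a=12, b=32)

Factorization: 1168 = 2^4 × 73
By Fermat: n is sum of two squares iff every prime p ≡ 3 (mod 4) appears to even power.
All primes ≡ 3 (mod 4) appear to even power.
Search a = 0, 1, 2, … for 1168 - a² a perfect square: first hit at a = 12: 1168 - 144 = 1024 = 32².
1168 = 12² + 32² = 144 + 1024 ✓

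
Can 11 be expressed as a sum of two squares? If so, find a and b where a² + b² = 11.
Not possible

Factorization: 11 = 11
By Fermat: n is sum of two squares iff every prime p ≡ 3 (mod 4) appears to even power.
Prime(s) ≡ 3 (mod 4) with odd exponent: [(11, 1)]
Therefore 11 cannot be expressed as a² + b².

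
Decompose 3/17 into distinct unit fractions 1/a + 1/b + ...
1/6 + 1/102

Greedy algorithm:
3/17: ceiling(17/3) = 6, use 1/6
1/102: ceiling(102/1) = 102, use 1/102
Result: 3/17 = 1/6 + 1/102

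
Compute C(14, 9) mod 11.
0

Using Lucas' theorem:
Write n=14 and k=9 in base 11:
n in base 11: [1, 3]
k in base 11: [0, 9]
C(14,9) mod 11 = ∏ C(n_i, k_i) mod 11
Digit binomials (mod 11): C(1,0) = 1; C(3,9) = 0 (k_i > n_i)
Product: 1 × 0 = 0 ≡ 0 (mod 11)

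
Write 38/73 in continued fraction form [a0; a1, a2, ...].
[0; 1, 1, 11, 1, 2]

Euclidean algorithm steps:
38 = 0 × 73 + 38
73 = 1 × 38 + 35
38 = 1 × 35 + 3
35 = 11 × 3 + 2
3 = 1 × 2 + 1
2 = 2 × 1 + 0
Continued fraction: [0; 1, 1, 11, 1, 2]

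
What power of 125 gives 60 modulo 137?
24

Baby-step giant-step with step n = ⌈√137⌉ = 12.
Baby steps 125^j mod 137 (j:value) for j=0..11: 0:1, 1:125, 2:7, 3:53, 4:49, 5:97, 6:69, 7:131, 8:72, 9:95, 10:93, 11:117.
Giant-step multiplier: 125^(-12) ≡ 125^(136-12) = 125^124 ≡ 4 (mod 137).
Giant steps γ_i = 60·4^i mod 137: γ_0=60, γ_1=103, γ_2=1 (in table at j=0).
x = i·n + j = 2·12 + 0 = 24.
Check: 125^24 ≡ 60 (mod 137).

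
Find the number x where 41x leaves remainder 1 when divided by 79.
27

gcd(41, 79) = 1, so the inverse exists.
Extended Euclidean algorithm on (79, 41):
79 = 1 × 41 + 38  ⟹  38 = (1)·79 + (-1)·41
41 = 1 × 38 + 3  ⟹  3 = (-1)·79 + (2)·41
38 = 12 × 3 + 2  ⟹  2 = (13)·79 + (-25)·41
3 = 1 × 2 + 1  ⟹  1 = (-14)·79 + (27)·41
So (27)·41 ≡ 1 (mod 79), i.e. 41^(-1) ≡ 27 (mod 79).
Check: 41 × 27 = 1107 ≡ 1 (mod 79)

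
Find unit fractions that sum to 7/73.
1/11 + 1/201 + 1/161403

Greedy algorithm:
7/73: ceiling(73/7) = 11, use 1/11
4/803: ceiling(803/4) = 201, use 1/201
1/161403: ceiling(161403/1) = 161403, use 1/161403
Result: 7/73 = 1/11 + 1/201 + 1/161403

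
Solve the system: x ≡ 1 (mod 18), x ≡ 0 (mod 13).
91

Using Chinese Remainder Theorem:
M = 18 × 13 = 234
M1 = 13, M2 = 18
y1 = 13^(-1) mod 18 = 7
y2 = 18^(-1) mod 13 = 8
x = (1×13×7 + 0×18×8) mod 234 = 91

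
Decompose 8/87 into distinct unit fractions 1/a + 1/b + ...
1/11 + 1/957

Greedy algorithm:
8/87: ceiling(87/8) = 11, use 1/11
1/957: ceiling(957/1) = 957, use 1/957
Result: 8/87 = 1/11 + 1/957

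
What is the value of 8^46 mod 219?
154

Repeated squaring. Binary of 46 = 101110.
8^1 ≡ 8 (mod 219); 8^2 ≡ 64 (mod 219); 8^4 ≡ 154 (mod 219); 8^8 ≡ 64 (mod 219); 8^16 ≡ 154 (mod 219); 8^32 ≡ 64 (mod 219)
8^46 = 8^2 × 8^4 × 8^8 × 8^32 ≡ 154 (mod 219)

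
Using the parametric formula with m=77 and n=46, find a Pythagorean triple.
(3813, 7084, 8045)

Euclid's formula: a = m² - n², b = 2mn, c = m² + n²
m = 77, n = 46
a = 77² - 46² = 5929 - 2116 = 3813
b = 2 × 77 × 46 = 7084
c = 77² + 46² = 5929 + 2116 = 8045
Verification: 3813² + 7084² = 14538969 + 50183056 = 64722025 = 8045² ✓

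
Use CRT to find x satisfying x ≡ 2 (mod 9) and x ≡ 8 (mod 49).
155

Using Chinese Remainder Theorem:
M = 9 × 49 = 441
M1 = 49, M2 = 9
y1 = 49^(-1) mod 9 = 7
y2 = 9^(-1) mod 49 = 11
x = (2×49×7 + 8×9×11) mod 441 = 155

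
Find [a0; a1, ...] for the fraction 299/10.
[29; 1, 9]

Euclidean algorithm steps:
299 = 29 × 10 + 9
10 = 1 × 9 + 1
9 = 9 × 1 + 0
Continued fraction: [29; 1, 9]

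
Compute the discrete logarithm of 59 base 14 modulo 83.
22

Baby-step giant-step with step n = ⌈√83⌉ = 10.
Baby steps 14^j mod 83 (j:value) for j=0..9: 0:1, 1:14, 2:30, 3:5, 4:70, 5:67, 6:25, 7:18, 8:3, 9:42.
Giant-step multiplier: 14^(-10) ≡ 14^(82-10) = 14^72 ≡ 12 (mod 83).
Giant steps γ_i = 59·12^i mod 83: γ_0=59, γ_1=44, γ_2=30 (in table at j=2).
x = i·n + j = 2·10 + 2 = 22.
Check: 14^22 ≡ 59 (mod 83).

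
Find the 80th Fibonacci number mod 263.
21

Matrix identity: Q^n = [[F_(n+1), F_n], [F_n, F_(n-1)]] with Q = [[1,1],[1,0]].
n = 80 = 1010000₂. Square-and-multiply, entries mod 263:
Q^1 = [[1,1],[1,0]]
Q^2 = (Q^1)² = [[2,1],[1,1]]
Q^5 = (Q^2)²·Q = [[8,5],[5,3]]
Q^10 = (Q^5)² = [[89,55],[55,34]]
Q^20 = (Q^10)² = [[163,190],[190,236]]
Q^40 = (Q^20)² = [[75,66],[66,9]]
Q^80 = (Q^40)² = [[250,21],[21,229]]
F_80 mod 263 = Q^80[0][1] = 21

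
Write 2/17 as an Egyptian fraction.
1/9 + 1/153

Greedy algorithm:
2/17: ceiling(17/2) = 9, use 1/9
1/153: ceiling(153/1) = 153, use 1/153
Result: 2/17 = 1/9 + 1/153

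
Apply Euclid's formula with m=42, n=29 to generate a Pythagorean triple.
(923, 2436, 2605)

Euclid's formula: a = m² - n², b = 2mn, c = m² + n²
m = 42, n = 29
a = 42² - 29² = 1764 - 841 = 923
b = 2 × 42 × 29 = 2436
c = 42² + 29² = 1764 + 841 = 2605
Verification: 923² + 2436² = 851929 + 5934096 = 6786025 = 2605² ✓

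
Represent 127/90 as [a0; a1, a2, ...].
[1; 2, 2, 3, 5]

Euclidean algorithm steps:
127 = 1 × 90 + 37
90 = 2 × 37 + 16
37 = 2 × 16 + 5
16 = 3 × 5 + 1
5 = 5 × 1 + 0
Continued fraction: [1; 2, 2, 3, 5]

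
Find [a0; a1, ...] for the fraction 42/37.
[1; 7, 2, 2]

Euclidean algorithm steps:
42 = 1 × 37 + 5
37 = 7 × 5 + 2
5 = 2 × 2 + 1
2 = 2 × 1 + 0
Continued fraction: [1; 7, 2, 2]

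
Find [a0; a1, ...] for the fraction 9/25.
[0; 2, 1, 3, 2]

Euclidean algorithm steps:
9 = 0 × 25 + 9
25 = 2 × 9 + 7
9 = 1 × 7 + 2
7 = 3 × 2 + 1
2 = 2 × 1 + 0
Continued fraction: [0; 2, 1, 3, 2]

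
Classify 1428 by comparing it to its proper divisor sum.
abundant

Proper divisors of 1428: sum = 1 + 2 + 3 + 4 + 6 + 7 + 12 + 14 + ... + 238 + 357 + 476 + 714 (23 divisors) = 2604
Since 2604 > 1428, 1428 is abundant.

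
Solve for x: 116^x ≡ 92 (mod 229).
13

Baby-step giant-step with step n = ⌈√229⌉ = 16.
Baby steps 116^j mod 229 (j:value) for j=0..15: 0:1, 1:116, 2:174, 3:32, 4:48, 5:72, 6:108, 7:162, 8:14, 9:21, 10:146, 11:219, 12:214, 13:92, 14:138, 15:207.
h = 92 is already in the table at j=13, so x = 13.
Check: 116^13 ≡ 92 (mod 229).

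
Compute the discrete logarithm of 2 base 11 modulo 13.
7

Baby-step giant-step with step n = ⌈√13⌉ = 4.
Baby steps 11^j mod 13 (j:value) for j=0..3: 0:1, 1:11, 2:4, 3:5.
Giant-step multiplier: 11^(-4) ≡ 11^(12-4) = 11^8 ≡ 9 (mod 13).
Giant steps γ_i = 2·9^i mod 13: γ_0=2, γ_1=5 (in table at j=3).
x = i·n + j = 1·4 + 3 = 7.
Check: 11^7 ≡ 2 (mod 13).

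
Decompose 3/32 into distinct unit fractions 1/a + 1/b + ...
1/11 + 1/352

Greedy algorithm:
3/32: ceiling(32/3) = 11, use 1/11
1/352: ceiling(352/1) = 352, use 1/352
Result: 3/32 = 1/11 + 1/352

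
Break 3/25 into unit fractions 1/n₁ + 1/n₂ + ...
1/9 + 1/113 + 1/25425

Greedy algorithm:
3/25: ceiling(25/3) = 9, use 1/9
2/225: ceiling(225/2) = 113, use 1/113
1/25425: ceiling(25425/1) = 25425, use 1/25425
Result: 3/25 = 1/9 + 1/113 + 1/25425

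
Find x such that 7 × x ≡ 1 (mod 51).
22

gcd(7, 51) = 1, so the inverse exists.
Extended Euclidean algorithm on (51, 7):
51 = 7 × 7 + 2  ⟹  2 = (1)·51 + (-7)·7
7 = 3 × 2 + 1  ⟹  1 = (-3)·51 + (22)·7
So (22)·7 ≡ 1 (mod 51), i.e. 7^(-1) ≡ 22 (mod 51).
Check: 7 × 22 = 154 ≡ 1 (mod 51)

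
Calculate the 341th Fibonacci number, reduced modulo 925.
591

Matrix identity: Q^n = [[F_(n+1), F_n], [F_n, F_(n-1)]] with Q = [[1,1],[1,0]].
n = 341 = 101010101₂. Square-and-multiply, entries mod 925:
Q^1 = [[1,1],[1,0]]
Q^2 = (Q^1)² = [[2,1],[1,1]]
Q^5 = (Q^2)²·Q = [[8,5],[5,3]]
Q^10 = (Q^5)² = [[89,55],[55,34]]
Q^21 = (Q^10)²·Q = [[136,771],[771,290]]
Q^42 = (Q^21)² = [[587,71],[71,516]]
Q^85 = (Q^42)²·Q = [[573,885],[885,613]]
Q^170 = (Q^85)² = [[629,660],[660,894]]
Q^341 = (Q^170)²·Q = [[296,591],[591,630]]
F_341 mod 925 = Q^341[0][1] = 591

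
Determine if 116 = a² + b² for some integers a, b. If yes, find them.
4² + 10² (a=4, b=10)

Factorization: 116 = 2^2 × 29
By Fermat: n is sum of two squares iff every prime p ≡ 3 (mod 4) appears to even power.
All primes ≡ 3 (mod 4) appear to even power.
Search a = 0, 1, 2, … for 116 - a² a perfect square: first hit at a = 4: 116 - 16 = 100 = 10².
116 = 4² + 10² = 16 + 100 ✓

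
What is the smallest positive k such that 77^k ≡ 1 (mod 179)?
89

179 is prime, so ord(77) divides φ(179) = 178.
Divisors of 178: 1, 2, 89, 178.
Repeated squaring: 77^1 ≡ 77, 77^2 ≡ 22, 77^4 ≡ 126, 77^8 ≡ 124, 77^16 ≡ 161, 77^32 ≡ 145, 77^64 ≡ 82, 77^128 ≡ 101 (mod 179).
Test 77^d mod 179 for each divisor d in increasing order:
77^1 ≡ 77
77^2 ≡ 22
77^89 = 77^64·77^16·77^8·77^1 ≡ 1  ← first divisor giving 1
The order is 89.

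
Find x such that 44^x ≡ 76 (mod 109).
81

Baby-step giant-step with step n = ⌈√109⌉ = 11.
Baby steps 44^j mod 109 (j:value) for j=0..10: 0:1, 1:44, 2:83, 3:55, 4:22, 5:96, 6:82, 7:11, 8:48, 9:41, 10:60.
Giant-step multiplier: 44^(-11) ≡ 44^(108-11) = 44^97 ≡ 50 (mod 109).
Giant steps γ_i = 76·50^i mod 109: γ_0=76, γ_1=94, γ_2=13, γ_3=105, γ_4=18, γ_5=28, γ_6=92, γ_7=22 (in table at j=4).
x = i·n + j = 7·11 + 4 = 81.
Check: 44^81 ≡ 76 (mod 109).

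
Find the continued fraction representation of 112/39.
[2; 1, 6, 1, 4]

Euclidean algorithm steps:
112 = 2 × 39 + 34
39 = 1 × 34 + 5
34 = 6 × 5 + 4
5 = 1 × 4 + 1
4 = 4 × 1 + 0
Continued fraction: [2; 1, 6, 1, 4]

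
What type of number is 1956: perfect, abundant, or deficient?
abundant

Proper divisors of 1956: sum = 1 + 2 + 3 + 4 + 6 + 12 + 163 + 326 + 489 + 652 + 978 = 2636
Since 2636 > 1956, 1956 is abundant.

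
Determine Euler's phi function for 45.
24

45 = 3^2 × 5
φ(n) = n × ∏(1 - 1/p) for each prime p dividing n
φ(45) = 45 × (1 - 1/3) × (1 - 1/5) = 24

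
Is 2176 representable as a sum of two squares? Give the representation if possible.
24² + 40² (a=24, b=40)

Factorization: 2176 = 2^7 × 17
By Fermat: n is sum of two squares iff every prime p ≡ 3 (mod 4) appears to even power.
All primes ≡ 3 (mod 4) appear to even power.
Search a = 0, 1, 2, … for 2176 - a² a perfect square: first hit at a = 24: 2176 - 576 = 1600 = 40².
2176 = 24² + 40² = 576 + 1600 ✓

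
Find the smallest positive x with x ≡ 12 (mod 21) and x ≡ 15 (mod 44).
411

Using Chinese Remainder Theorem:
M = 21 × 44 = 924
M1 = 44, M2 = 21
y1 = 44^(-1) mod 21 = 11
y2 = 21^(-1) mod 44 = 21
x = (12×44×11 + 15×21×21) mod 924 = 411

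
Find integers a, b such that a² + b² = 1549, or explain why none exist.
18² + 35² (a=18, b=35)

Factorization: 1549 = 1549
By Fermat: n is sum of two squares iff every prime p ≡ 3 (mod 4) appears to even power.
All primes ≡ 3 (mod 4) appear to even power.
Search a = 0, 1, 2, … for 1549 - a² a perfect square: first hit at a = 18: 1549 - 324 = 1225 = 35².
1549 = 18² + 35² = 324 + 1225 ✓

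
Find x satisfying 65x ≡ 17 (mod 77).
x ≡ 5 (mod 77)

gcd(65, 77) = 1, which divides 17, so solutions exist.
Find 65^(-1) mod 77 by the extended Euclidean algorithm:
77 = 1 × 65 + 12  ⟹  12 = (1)·77 + (-1)·65
65 = 5 × 12 + 5  ⟹  5 = (-5)·77 + (6)·65
12 = 2 × 5 + 2  ⟹  2 = (11)·77 + (-13)·65
5 = 2 × 2 + 1  ⟹  1 = (-27)·77 + (32)·65
So (32)·65 ≡ 1 (mod 77), i.e. 65^(-1) ≡ 32 (mod 77).
x ≡ 32 × 17 = 544 ≡ 5 (mod 77).
Check: 65 × 5 = 325 ≡ 17 (mod 77).
Unique solution: x ≡ 5 (mod 77)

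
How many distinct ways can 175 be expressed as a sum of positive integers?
435157697830

p(n) counts ways to write n as a sum of positive integers (order ignored).
Euler's pentagonal recurrence: p(k) = p(k-1) + p(k-2) - p(k-5) - p(k-7) + p(k-12) + p(k-15) - ... (offsets j(3j∓1)/2, signs ++--, p(0)=1, p(<0)=0).
DP table for k = 0..174: p(0)=1, p(1)=1, p(2)=2, p(3)=3, p(4)=5, p(5)=7, p(6)=11, p(7)=15, p(8)=22, p(9)=30, p(10)=42, p(11)=56, p(12)=77, p(13)=101, p(14)=135, p(15)=176, p(16)=231, p(17)=297, p(18)=385, p(19)=490, p(20)=627, p(21)=792, p(22)=1002, p(23)=1255, p(24)=1575, p(25)=1958, p(26)=2436, p(27)=3010, p(28)=3718, p(29)=4565, p(30)=5604, p(31)=6842, p(32)=8349, p(33)=10143, p(34)=12310, p(35)=14883, p(36)=17977, p(37)=21637, p(38)=26015, p(39)=31185, p(40)=37338, p(41)=44583, p(42)=53174, p(43)=63261, p(44)=75175, p(45)=89134, p(46)=105558, p(47)=124754, p(48)=147273, p(49)=173525, p(50)=204226, p(51)=239943, p(52)=281589, p(53)=329931, p(54)=386155, p(55)=451276, p(56)=526823, p(57)=614154, p(58)=715220, p(59)=831820, p(60)=966467, p(61)=1121505, p(62)=1300156, p(63)=1505499, p(64)=1741630, p(65)=2012558, p(66)=2323520, p(67)=2679689, p(68)=3087735, p(69)=3554345, p(70)=4087968, p(71)=4697205, p(72)=5392783, p(73)=6185689, p(74)=7089500, p(75)=8118264, p(76)=9289091, p(77)=10619863, p(78)=12132164, p(79)=13848650, p(80)=15796476, p(81)=18004327, p(82)=20506255, p(83)=23338469, p(84)=26543660, p(85)=30167357, p(86)=34262962, p(87)=38887673, p(88)=44108109, p(89)=49995925, p(90)=56634173, p(91)=64112359, p(92)=72533807, p(93)=82010177, p(94)=92669720, p(95)=104651419, p(96)=118114304, p(97)=133230930, p(98)=150198136, p(99)=169229875, p(100)=190569292, p(101)=214481126, p(102)=241265379, p(103)=271248950, p(104)=304801365, p(105)=342325709, p(106)=384276336, p(107)=431149389, p(108)=483502844, p(109)=541946240, p(110)=607163746, p(111)=679903203, p(112)=761002156, p(113)=851376628, p(114)=952050665, p(115)=1064144451, p(116)=1188908248, p(117)=1327710076, p(118)=1482074143, p(119)=1653668665, p(120)=1844349560, p(121)=2056148051, p(122)=2291320912, p(123)=2552338241, p(124)=2841940500, p(125)=3163127352, p(126)=3519222692, p(127)=3913864295, p(128)=4351078600, p(129)=4835271870, p(130)=5371315400, p(131)=5964539504, p(132)=6620830889, p(133)=7346629512, p(134)=8149040695, p(135)=9035836076, p(136)=10015581680, p(137)=11097645016, p(138)=12292341831, p(139)=13610949895, p(140)=15065878135, p(141)=16670689208, p(142)=18440293320, p(143)=20390982757, p(144)=22540654445, p(145)=24908858009, p(146)=27517052599, p(147)=30388671978, p(148)=33549419497, p(149)=37027355200, p(150)=40853235313, p(151)=45060624582, p(152)=49686288421, p(153)=54770336324, p(154)=60356673280, p(155)=66493182097, p(156)=73232243759, p(157)=80630964769, p(158)=88751778802, p(159)=97662728555, p(160)=107438159466, p(161)=118159068427, p(162)=129913904637, p(163)=142798995930, p(164)=156919475295, p(165)=172389800255, p(166)=189334822579, p(167)=207890420102, p(168)=228204732751, p(169)=250438925115, p(170)=274768617130, p(171)=301384802048, p(172)=330495499613, p(173)=362326859895, p(174)=397125074750.
Final step: p(175) = p(174) + p(173) - p(170) - p(168) + p(163) + p(160) - p(153) - p(149) + p(140) + p(135) - p(124) - p(118) + p(105) + p(98) - p(83) - p(75) + p(58) + p(49) - p(30) - p(20)
= 397125074750 + 362326859895 - 274768617130 - 228204732751 + 142798995930 + 107438159466 - 54770336324 - 37027355200 + 15065878135 + 9035836076 - 2841940500 - 1482074143 + 342325709 + 150198136 - 23338469 - 8118264 + 715220 + 173525 - 5604 - 627
= 435157697830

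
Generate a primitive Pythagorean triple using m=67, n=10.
(4389, 1340, 4589)

Euclid's formula: a = m² - n², b = 2mn, c = m² + n²
m = 67, n = 10
a = 67² - 10² = 4489 - 100 = 4389
b = 2 × 67 × 10 = 1340
c = 67² + 10² = 4489 + 100 = 4589
Verification: 4389² + 1340² = 19263321 + 1795600 = 21058921 = 4589² ✓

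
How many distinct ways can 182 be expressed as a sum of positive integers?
819876908323

p(n) counts ways to write n as a sum of positive integers (order ignored).
Euler's pentagonal recurrence: p(k) = p(k-1) + p(k-2) - p(k-5) - p(k-7) + p(k-12) + p(k-15) - ... (offsets j(3j∓1)/2, signs ++--, p(0)=1, p(<0)=0).
DP table for k = 0..181: p(0)=1, p(1)=1, p(2)=2, p(3)=3, p(4)=5, p(5)=7, p(6)=11, p(7)=15, p(8)=22, p(9)=30, p(10)=42, p(11)=56, p(12)=77, p(13)=101, p(14)=135, p(15)=176, p(16)=231, p(17)=297, p(18)=385, p(19)=490, p(20)=627, p(21)=792, p(22)=1002, p(23)=1255, p(24)=1575, p(25)=1958, p(26)=2436, p(27)=3010, p(28)=3718, p(29)=4565, p(30)=5604, p(31)=6842, p(32)=8349, p(33)=10143, p(34)=12310, p(35)=14883, p(36)=17977, p(37)=21637, p(38)=26015, p(39)=31185, p(40)=37338, p(41)=44583, p(42)=53174, p(43)=63261, p(44)=75175, p(45)=89134, p(46)=105558, p(47)=124754, p(48)=147273, p(49)=173525, p(50)=204226, p(51)=239943, p(52)=281589, p(53)=329931, p(54)=386155, p(55)=451276, p(56)=526823, p(57)=614154, p(58)=715220, p(59)=831820, p(60)=966467, p(61)=1121505, p(62)=1300156, p(63)=1505499, p(64)=1741630, p(65)=2012558, p(66)=2323520, p(67)=2679689, p(68)=3087735, p(69)=3554345, p(70)=4087968, p(71)=4697205, p(72)=5392783, p(73)=6185689, p(74)=7089500, p(75)=8118264, p(76)=9289091, p(77)=10619863, p(78)=12132164, p(79)=13848650, p(80)=15796476, p(81)=18004327, p(82)=20506255, p(83)=23338469, p(84)=26543660, p(85)=30167357, p(86)=34262962, p(87)=38887673, p(88)=44108109, p(89)=49995925, p(90)=56634173, p(91)=64112359, p(92)=72533807, p(93)=82010177, p(94)=92669720, p(95)=104651419, p(96)=118114304, p(97)=133230930, p(98)=150198136, p(99)=169229875, p(100)=190569292, p(101)=214481126, p(102)=241265379, p(103)=271248950, p(104)=304801365, p(105)=342325709, p(106)=384276336, p(107)=431149389, p(108)=483502844, p(109)=541946240, p(110)=607163746, p(111)=679903203, p(112)=761002156, p(113)=851376628, p(114)=952050665, p(115)=1064144451, p(116)=1188908248, p(117)=1327710076, p(118)=1482074143, p(119)=1653668665, p(120)=1844349560, p(121)=2056148051, p(122)=2291320912, p(123)=2552338241, p(124)=2841940500, p(125)=3163127352, p(126)=3519222692, p(127)=3913864295, p(128)=4351078600, p(129)=4835271870, p(130)=5371315400, p(131)=5964539504, p(132)=6620830889, p(133)=7346629512, p(134)=8149040695, p(135)=9035836076, p(136)=10015581680, p(137)=11097645016, p(138)=12292341831, p(139)=13610949895, p(140)=15065878135, p(141)=16670689208, p(142)=18440293320, p(143)=20390982757, p(144)=22540654445, p(145)=24908858009, p(146)=27517052599, p(147)=30388671978, p(148)=33549419497, p(149)=37027355200, p(150)=40853235313, p(151)=45060624582, p(152)=49686288421, p(153)=54770336324, p(154)=60356673280, p(155)=66493182097, p(156)=73232243759, p(157)=80630964769, p(158)=88751778802, p(159)=97662728555, p(160)=107438159466, p(161)=118159068427, p(162)=129913904637, p(163)=142798995930, p(164)=156919475295, p(165)=172389800255, p(166)=189334822579, p(167)=207890420102, p(168)=228204732751, p(169)=250438925115, p(170)=274768617130, p(171)=301384802048, p(172)=330495499613, p(173)=362326859895, p(174)=397125074750, p(175)=435157697830, p(176)=476715857290, p(177)=522115831195, p(178)=571701605655, p(179)=625846753120, p(180)=684957390936, p(181)=749474411781.
Final step: p(182) = p(181) + p(180) - p(177) - p(175) + p(170) + p(167) - p(160) - p(156) + p(147) + p(142) - p(131) - p(125) + p(112) + p(105) - p(90) - p(82) + p(65) + p(56) - p(37) - p(27) + p(6)
= 749474411781 + 684957390936 - 522115831195 - 435157697830 + 274768617130 + 207890420102 - 107438159466 - 73232243759 + 30388671978 + 18440293320 - 5964539504 - 3163127352 + 761002156 + 342325709 - 56634173 - 20506255 + 2012558 + 526823 - 21637 - 3010 + 11
= 819876908323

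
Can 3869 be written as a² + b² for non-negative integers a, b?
5² + 62² (a=5, b=62)

Factorization: 3869 = 53 × 73
By Fermat: n is sum of two squares iff every prime p ≡ 3 (mod 4) appears to even power.
All primes ≡ 3 (mod 4) appear to even power.
Search a = 0, 1, 2, … for 3869 - a² a perfect square: first hit at a = 5: 3869 - 25 = 3844 = 62².
3869 = 5² + 62² = 25 + 3844 ✓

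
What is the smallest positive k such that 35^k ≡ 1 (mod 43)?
7

43 is prime, so ord(35) divides φ(43) = 42.
Divisors of 42: 1, 2, 3, 6, 7, 14, 21, 42.
Repeated squaring: 35^1 ≡ 35, 35^2 ≡ 21, 35^4 ≡ 11, 35^8 ≡ 35, 35^16 ≡ 21, 35^32 ≡ 11 (mod 43).
Test 35^d mod 43 for each divisor d in increasing order:
35^1 ≡ 35
35^2 ≡ 21
35^3 = 35^2·35^1 ≡ 4
35^6 = 35^4·35^2 ≡ 16
35^7 = 35^4·35^2·35^1 ≡ 1  ← first divisor giving 1
The order is 7.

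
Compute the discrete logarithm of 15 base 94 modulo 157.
151

Baby-step giant-step with step n = ⌈√157⌉ = 13.
Baby steps 94^j mod 157 (j:value) for j=0..12: 0:1, 1:94, 2:44, 3:54, 4:52, 5:21, 6:90, 7:139, 8:35, 9:150, 10:127, 11:6, 12:93.
Giant-step multiplier: 94^(-13) ≡ 94^(156-13) = 94^143 ≡ 135 (mod 157).
Giant steps γ_i = 15·135^i mod 157: γ_0=15, γ_1=141, γ_2=38, γ_3=106, γ_4=23, γ_5=122, γ_6=142, γ_7=16, γ_8=119, γ_9=51, γ_10=134, γ_11=35 (in table at j=8).
x = i·n + j = 11·13 + 8 = 151.
Check: 94^151 ≡ 15 (mod 157).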